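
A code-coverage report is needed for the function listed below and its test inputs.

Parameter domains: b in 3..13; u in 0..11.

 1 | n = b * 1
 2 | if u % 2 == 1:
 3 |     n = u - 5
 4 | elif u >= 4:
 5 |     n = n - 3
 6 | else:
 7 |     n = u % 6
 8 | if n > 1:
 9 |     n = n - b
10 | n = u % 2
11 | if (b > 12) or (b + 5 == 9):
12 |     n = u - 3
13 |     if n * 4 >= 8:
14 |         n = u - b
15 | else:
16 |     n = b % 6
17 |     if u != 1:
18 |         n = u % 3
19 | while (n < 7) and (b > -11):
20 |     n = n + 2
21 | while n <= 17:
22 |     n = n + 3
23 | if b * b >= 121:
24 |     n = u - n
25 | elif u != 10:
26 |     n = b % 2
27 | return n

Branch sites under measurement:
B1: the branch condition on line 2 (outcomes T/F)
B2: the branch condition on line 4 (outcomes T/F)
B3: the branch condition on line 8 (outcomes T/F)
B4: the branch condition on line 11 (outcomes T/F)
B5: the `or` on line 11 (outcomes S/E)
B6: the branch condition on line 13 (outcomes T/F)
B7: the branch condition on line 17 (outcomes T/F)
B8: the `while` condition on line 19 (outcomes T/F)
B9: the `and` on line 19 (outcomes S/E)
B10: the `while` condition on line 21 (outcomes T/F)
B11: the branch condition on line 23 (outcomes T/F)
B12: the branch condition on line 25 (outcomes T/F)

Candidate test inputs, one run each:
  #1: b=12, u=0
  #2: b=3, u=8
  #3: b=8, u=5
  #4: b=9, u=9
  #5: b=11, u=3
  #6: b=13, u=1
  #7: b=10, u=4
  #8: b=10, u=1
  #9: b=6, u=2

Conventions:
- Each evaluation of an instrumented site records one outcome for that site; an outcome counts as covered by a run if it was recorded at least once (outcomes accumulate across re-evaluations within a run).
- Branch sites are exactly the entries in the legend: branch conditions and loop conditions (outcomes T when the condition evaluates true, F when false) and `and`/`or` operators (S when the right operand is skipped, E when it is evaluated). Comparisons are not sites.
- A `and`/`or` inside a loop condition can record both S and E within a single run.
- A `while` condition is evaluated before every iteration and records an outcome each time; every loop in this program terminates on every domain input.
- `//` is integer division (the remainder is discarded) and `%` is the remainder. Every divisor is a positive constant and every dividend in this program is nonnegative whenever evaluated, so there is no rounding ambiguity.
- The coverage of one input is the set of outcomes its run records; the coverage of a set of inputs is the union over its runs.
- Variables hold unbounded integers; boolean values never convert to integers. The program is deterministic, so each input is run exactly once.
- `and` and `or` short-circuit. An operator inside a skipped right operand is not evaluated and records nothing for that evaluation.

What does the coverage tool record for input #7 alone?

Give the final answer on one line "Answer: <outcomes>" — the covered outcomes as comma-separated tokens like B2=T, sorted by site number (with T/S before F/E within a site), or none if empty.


Running input #7 (b=10, u=4), event by event:
  B1->F, B2->T, B3->T, B5->E, B4->F, B7->T, B9->E, B8->T, B9->E, B8->T
  B9->E, B8->T, B9->S, B8->F, B10->T, B10->T, B10->T, B10->T, B10->F, B11->F
  B12->T
collecting distinct outcomes: B1=F, B2=T, B3=T, B4=F, B5=E, B7=T, B8=T, B8=F, B9=S, B9=E, B10=T, B10=F, B11=F, B12=T
Answer: B1=F, B2=T, B3=T, B4=F, B5=E, B7=T, B8=T, B8=F, B9=S, B9=E, B10=T, B10=F, B11=F, B12=T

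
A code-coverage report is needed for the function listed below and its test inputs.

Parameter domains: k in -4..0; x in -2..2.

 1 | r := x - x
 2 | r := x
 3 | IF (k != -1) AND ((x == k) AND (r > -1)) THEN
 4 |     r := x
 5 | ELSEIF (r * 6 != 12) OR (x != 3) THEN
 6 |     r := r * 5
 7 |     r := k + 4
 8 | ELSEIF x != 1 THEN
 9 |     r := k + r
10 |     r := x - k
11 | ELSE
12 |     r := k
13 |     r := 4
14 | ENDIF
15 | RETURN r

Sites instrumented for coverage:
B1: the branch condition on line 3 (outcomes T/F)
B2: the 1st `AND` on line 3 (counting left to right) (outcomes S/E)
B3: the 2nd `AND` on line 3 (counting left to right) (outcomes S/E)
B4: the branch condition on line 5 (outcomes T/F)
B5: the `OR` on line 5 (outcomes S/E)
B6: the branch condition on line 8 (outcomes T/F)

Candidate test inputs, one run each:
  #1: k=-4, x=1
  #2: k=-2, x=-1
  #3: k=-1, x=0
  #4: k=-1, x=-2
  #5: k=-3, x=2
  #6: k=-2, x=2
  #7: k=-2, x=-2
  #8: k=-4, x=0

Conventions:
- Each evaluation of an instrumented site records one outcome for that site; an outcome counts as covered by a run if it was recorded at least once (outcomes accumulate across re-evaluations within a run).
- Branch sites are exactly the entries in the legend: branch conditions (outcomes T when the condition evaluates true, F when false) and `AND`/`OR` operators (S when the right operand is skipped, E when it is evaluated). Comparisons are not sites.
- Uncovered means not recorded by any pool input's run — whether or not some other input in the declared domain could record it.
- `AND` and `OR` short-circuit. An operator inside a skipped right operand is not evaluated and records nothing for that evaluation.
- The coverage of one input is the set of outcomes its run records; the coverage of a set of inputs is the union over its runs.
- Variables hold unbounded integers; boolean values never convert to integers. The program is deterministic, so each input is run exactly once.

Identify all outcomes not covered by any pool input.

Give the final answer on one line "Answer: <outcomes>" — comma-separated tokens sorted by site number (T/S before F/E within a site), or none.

input #1, k=-4, x=1: events B2->E, B3->S, B1->F, B5->S, B4->T; outcomes B1=F, B2=E, B3=S, B4=T, B5=S
input #2, k=-2, x=-1: events B2->E, B3->S, B1->F, B5->S, B4->T; outcomes B1=F, B2=E, B3=S, B4=T, B5=S
input #3, k=-1, x=0: events B2->S, B1->F, B5->S, B4->T; outcomes B1=F, B2=S, B4=T, B5=S
input #4, k=-1, x=-2: events B2->S, B1->F, B5->S, B4->T; outcomes B1=F, B2=S, B4=T, B5=S
input #5, k=-3, x=2: events B2->E, B3->S, B1->F, B5->E, B4->T; outcomes B1=F, B2=E, B3=S, B4=T, B5=E
input #6, k=-2, x=2: events B2->E, B3->S, B1->F, B5->E, B4->T; outcomes B1=F, B2=E, B3=S, B4=T, B5=E
input #7, k=-2, x=-2: events B2->E, B3->E, B1->F, B5->S, B4->T; outcomes B1=F, B2=E, B3=E, B4=T, B5=S
input #8, k=-4, x=0: events B2->E, B3->S, B1->F, B5->S, B4->T; outcomes B1=F, B2=E, B3=S, B4=T, B5=S
union over the pool: B1=F, B2=S, B2=E, B3=S, B3=E, B4=T, B5=S, B5=E
uncovered (4 of 12): B1=T, B4=F, B6=T, B6=F

Answer: B1=T, B4=F, B6=T, B6=F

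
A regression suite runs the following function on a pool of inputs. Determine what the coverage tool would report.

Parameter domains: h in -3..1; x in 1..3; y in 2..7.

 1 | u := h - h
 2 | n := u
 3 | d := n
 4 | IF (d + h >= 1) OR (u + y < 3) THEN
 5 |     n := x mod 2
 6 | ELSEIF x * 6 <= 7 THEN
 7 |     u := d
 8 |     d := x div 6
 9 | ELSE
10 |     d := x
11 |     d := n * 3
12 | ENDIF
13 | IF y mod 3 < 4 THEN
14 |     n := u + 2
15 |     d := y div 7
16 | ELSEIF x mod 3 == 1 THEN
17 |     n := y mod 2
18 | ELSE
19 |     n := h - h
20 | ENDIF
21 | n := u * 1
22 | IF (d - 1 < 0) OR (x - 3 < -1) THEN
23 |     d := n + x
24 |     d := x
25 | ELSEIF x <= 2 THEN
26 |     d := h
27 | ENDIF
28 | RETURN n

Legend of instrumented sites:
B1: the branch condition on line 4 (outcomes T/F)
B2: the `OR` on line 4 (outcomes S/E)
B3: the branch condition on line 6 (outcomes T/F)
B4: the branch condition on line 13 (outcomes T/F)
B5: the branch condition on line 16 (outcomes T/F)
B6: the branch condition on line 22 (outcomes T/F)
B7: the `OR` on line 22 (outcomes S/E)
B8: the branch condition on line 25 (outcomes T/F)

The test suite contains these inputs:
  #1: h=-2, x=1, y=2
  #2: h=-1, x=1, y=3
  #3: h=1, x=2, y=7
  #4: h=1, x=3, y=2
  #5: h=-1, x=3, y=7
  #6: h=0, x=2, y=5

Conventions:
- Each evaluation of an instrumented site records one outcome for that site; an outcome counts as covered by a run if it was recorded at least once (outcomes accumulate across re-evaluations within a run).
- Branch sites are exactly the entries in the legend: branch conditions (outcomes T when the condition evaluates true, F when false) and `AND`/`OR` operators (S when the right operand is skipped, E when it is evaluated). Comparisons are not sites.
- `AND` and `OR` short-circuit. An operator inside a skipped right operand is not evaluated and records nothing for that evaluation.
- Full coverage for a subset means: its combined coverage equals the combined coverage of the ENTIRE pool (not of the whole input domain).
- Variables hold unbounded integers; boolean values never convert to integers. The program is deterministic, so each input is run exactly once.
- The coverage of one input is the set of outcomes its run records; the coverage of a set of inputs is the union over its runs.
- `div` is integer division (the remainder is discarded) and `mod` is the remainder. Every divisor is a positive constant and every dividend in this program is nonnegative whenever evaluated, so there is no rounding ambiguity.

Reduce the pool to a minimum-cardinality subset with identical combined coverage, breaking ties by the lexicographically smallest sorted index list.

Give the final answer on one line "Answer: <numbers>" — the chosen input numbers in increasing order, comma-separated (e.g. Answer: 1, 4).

input #1, h=-2, x=1, y=2: events B2->E, B1->T, B4->T, B7->S, B6->T; outcomes B1=T, B2=E, B4=T, B6=T, B7=S
input #2, h=-1, x=1, y=3: events B2->E, B1->F, B3->T, B4->T, B7->S, B6->T; outcomes B1=F, B2=E, B3=T, B4=T, B6=T, B7=S
input #3, h=1, x=2, y=7: events B2->S, B1->T, B4->T, B7->E, B6->F, B8->T; outcomes B1=T, B2=S, B4=T, B6=F, B7=E, B8=T
input #4, h=1, x=3, y=2: events B2->S, B1->T, B4->T, B7->S, B6->T; outcomes B1=T, B2=S, B4=T, B6=T, B7=S
input #5, h=-1, x=3, y=7: events B2->E, B1->F, B3->F, B4->T, B7->E, B6->F, B8->F; outcomes B1=F, B2=E, B3=F, B4=T, B6=F, B7=E, B8=F
input #6, h=0, x=2, y=5: events B2->E, B1->F, B3->F, B4->T, B7->S, B6->T; outcomes B1=F, B2=E, B3=F, B4=T, B6=T, B7=S
union over all inputs: B1=T, B1=F, B2=S, B2=E, B3=T, B3=F, B4=T, B6=T, B6=F, B7=S, B7=E, B8=T, B8=F (13 outcomes)
no size-1 subset reaches all 13 outcomes (best union: 7/13)
no size-2 subset reaches all 13 outcomes (best union: 11/13)
size 3: inputs {2, 3, 5} cover all 13 outcomes, and no lexicographically smaller subset of this size does

Answer: 2, 3, 5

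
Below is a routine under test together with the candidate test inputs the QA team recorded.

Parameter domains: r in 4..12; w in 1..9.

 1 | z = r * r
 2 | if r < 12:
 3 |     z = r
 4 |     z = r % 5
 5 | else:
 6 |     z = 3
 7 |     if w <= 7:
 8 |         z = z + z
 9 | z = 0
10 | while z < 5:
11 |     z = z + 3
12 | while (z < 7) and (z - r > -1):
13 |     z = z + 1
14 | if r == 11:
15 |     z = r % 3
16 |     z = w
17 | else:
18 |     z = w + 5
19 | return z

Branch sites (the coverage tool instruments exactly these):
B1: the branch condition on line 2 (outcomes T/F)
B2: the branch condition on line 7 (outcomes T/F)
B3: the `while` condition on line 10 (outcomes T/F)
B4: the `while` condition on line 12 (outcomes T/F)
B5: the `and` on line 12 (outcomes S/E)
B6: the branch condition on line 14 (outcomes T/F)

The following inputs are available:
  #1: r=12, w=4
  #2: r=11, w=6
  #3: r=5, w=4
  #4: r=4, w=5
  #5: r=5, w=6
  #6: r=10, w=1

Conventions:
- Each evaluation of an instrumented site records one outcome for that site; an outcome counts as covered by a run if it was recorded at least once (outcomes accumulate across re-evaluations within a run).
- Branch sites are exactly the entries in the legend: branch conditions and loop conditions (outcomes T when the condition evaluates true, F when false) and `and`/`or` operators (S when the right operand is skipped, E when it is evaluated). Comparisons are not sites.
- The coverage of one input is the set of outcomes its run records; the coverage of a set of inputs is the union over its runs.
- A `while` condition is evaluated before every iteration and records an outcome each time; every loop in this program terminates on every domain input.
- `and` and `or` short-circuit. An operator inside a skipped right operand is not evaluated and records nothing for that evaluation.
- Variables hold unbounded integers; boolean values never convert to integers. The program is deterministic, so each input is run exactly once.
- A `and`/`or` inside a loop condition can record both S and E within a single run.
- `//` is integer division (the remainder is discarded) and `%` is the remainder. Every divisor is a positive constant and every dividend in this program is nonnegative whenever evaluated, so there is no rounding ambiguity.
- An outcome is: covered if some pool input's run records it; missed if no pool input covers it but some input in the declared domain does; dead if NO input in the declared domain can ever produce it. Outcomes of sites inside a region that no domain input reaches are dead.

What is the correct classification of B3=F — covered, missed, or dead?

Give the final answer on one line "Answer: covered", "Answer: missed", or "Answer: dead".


B3=F is recorded by pool input(s) 1, 2, 3, 4, 5, 6 -> covered
Answer: covered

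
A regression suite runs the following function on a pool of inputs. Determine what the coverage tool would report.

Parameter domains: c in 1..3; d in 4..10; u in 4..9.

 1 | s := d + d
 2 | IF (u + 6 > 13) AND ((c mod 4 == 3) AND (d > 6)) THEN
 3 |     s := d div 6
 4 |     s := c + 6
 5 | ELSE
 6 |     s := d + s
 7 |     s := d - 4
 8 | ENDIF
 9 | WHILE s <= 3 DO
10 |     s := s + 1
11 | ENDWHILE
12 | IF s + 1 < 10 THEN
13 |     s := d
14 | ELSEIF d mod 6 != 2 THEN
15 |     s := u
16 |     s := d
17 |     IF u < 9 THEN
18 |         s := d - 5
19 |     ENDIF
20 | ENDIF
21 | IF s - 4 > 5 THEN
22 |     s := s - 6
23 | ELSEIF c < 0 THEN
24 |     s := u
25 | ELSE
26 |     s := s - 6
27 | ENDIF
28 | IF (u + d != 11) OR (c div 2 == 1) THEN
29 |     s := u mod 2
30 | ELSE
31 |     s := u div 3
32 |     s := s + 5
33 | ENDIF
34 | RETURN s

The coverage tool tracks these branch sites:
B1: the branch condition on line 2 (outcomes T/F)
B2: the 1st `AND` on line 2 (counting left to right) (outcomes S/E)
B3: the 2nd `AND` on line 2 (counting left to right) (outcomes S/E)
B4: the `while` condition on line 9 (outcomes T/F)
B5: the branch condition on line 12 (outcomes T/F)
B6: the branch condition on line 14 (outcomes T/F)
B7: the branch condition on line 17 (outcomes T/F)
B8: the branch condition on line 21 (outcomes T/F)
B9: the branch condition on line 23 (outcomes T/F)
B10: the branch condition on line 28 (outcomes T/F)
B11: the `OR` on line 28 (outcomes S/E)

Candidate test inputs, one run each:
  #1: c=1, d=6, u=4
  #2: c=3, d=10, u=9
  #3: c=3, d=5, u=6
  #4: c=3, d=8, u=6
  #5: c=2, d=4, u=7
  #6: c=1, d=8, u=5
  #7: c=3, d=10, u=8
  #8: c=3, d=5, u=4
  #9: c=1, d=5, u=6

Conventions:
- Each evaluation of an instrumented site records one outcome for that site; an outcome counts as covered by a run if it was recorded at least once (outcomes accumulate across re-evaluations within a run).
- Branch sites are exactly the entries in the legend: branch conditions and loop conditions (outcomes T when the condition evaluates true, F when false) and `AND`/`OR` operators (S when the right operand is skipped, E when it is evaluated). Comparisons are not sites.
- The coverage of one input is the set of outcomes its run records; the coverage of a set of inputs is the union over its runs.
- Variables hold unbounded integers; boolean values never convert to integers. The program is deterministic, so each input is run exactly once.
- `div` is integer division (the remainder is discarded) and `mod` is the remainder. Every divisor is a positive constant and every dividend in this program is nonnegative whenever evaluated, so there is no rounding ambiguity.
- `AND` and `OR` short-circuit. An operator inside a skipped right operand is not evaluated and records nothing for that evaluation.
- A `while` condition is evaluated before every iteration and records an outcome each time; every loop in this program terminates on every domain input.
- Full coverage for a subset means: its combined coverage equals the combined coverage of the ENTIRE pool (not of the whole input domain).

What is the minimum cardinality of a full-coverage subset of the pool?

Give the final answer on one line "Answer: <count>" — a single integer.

test 1 (c=1, d=6, u=4) hits B1=F, B2=S, B4=T, B4=F, B5=T, B8=F, B9=F, B10=T, B11=S
test 2 (c=3, d=10, u=9) hits B1=T, B2=E, B3=E, B4=F, B5=F, B6=T, B7=F, B8=T, B10=T, B11=S
test 3 (c=3, d=5, u=6) hits B1=F, B2=S, B4=T, B4=F, B5=T, B8=F, B9=F, B10=T, B11=E
test 4 (c=3, d=8, u=6) hits B1=F, B2=S, B4=F, B5=T, B8=F, B9=F, B10=T, B11=S
test 5 (c=2, d=4, u=7) hits B1=F, B2=S, B4=T, B4=F, B5=T, B8=F, B9=F, B10=T, B11=E
test 6 (c=1, d=8, u=5) hits B1=F, B2=S, B4=F, B5=T, B8=F, B9=F, B10=T, B11=S
test 7 (c=3, d=10, u=8) hits B1=T, B2=E, B3=E, B4=F, B5=F, B6=T, B7=T, B8=F, B9=F, B10=T, B11=S
test 8 (c=3, d=5, u=4) hits B1=F, B2=S, B4=T, B4=F, B5=T, B8=F, B9=F, B10=T, B11=S
test 9 (c=1, d=5, u=6) hits B1=F, B2=S, B4=T, B4=F, B5=T, B8=F, B9=F, B10=F, B11=E
the full pool covers 19 outcomes: B1=T, B1=F, B2=S, B2=E, B3=E, B4=T, B4=F, B5=T, B5=F, B6=T, B7=T, B7=F, B8=T, B8=F, B9=F, B10=T, B10=F, B11=S, B11=E
checked all size-1 subsets: none covers 19 outcomes (max 11/19)
checked all size-2 subsets: none covers 19 outcomes (max 18/19)
the canonical winner is {2, 7, 9}: size 3, full 19-outcome coverage, earliest index list among size-3 covers

Answer: 3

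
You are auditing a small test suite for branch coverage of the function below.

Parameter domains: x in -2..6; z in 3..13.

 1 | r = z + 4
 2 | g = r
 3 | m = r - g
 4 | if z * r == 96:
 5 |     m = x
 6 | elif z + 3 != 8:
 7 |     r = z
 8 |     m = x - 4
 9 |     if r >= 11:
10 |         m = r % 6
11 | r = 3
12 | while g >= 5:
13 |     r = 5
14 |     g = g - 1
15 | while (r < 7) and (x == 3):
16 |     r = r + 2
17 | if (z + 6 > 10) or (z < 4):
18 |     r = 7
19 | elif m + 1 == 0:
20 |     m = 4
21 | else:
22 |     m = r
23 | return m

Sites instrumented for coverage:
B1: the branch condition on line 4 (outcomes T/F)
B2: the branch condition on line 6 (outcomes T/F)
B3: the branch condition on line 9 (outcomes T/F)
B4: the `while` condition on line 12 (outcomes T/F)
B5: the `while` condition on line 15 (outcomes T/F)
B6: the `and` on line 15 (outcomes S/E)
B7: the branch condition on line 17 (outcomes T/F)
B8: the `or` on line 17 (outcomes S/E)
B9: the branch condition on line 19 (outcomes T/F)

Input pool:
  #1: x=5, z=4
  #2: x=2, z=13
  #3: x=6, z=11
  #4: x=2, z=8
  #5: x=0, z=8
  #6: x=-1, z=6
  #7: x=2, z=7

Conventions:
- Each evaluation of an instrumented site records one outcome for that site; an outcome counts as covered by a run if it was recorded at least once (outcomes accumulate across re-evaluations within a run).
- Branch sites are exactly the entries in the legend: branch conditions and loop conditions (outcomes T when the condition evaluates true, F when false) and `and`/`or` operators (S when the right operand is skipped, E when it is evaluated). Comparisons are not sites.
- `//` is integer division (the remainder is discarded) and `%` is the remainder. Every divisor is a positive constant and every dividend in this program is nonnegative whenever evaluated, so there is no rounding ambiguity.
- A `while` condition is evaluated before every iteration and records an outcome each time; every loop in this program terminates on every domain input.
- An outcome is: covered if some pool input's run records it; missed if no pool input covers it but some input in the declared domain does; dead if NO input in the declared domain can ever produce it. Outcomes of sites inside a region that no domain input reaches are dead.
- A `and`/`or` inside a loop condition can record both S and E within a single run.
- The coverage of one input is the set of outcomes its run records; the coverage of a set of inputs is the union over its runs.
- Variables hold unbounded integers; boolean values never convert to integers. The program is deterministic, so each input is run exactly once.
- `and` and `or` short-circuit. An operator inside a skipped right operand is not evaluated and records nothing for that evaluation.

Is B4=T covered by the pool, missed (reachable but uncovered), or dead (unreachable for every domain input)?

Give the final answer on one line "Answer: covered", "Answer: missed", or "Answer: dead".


B4=T is recorded by pool input(s) 1, 2, 3, 4, 5, 6, 7 -> covered
Answer: covered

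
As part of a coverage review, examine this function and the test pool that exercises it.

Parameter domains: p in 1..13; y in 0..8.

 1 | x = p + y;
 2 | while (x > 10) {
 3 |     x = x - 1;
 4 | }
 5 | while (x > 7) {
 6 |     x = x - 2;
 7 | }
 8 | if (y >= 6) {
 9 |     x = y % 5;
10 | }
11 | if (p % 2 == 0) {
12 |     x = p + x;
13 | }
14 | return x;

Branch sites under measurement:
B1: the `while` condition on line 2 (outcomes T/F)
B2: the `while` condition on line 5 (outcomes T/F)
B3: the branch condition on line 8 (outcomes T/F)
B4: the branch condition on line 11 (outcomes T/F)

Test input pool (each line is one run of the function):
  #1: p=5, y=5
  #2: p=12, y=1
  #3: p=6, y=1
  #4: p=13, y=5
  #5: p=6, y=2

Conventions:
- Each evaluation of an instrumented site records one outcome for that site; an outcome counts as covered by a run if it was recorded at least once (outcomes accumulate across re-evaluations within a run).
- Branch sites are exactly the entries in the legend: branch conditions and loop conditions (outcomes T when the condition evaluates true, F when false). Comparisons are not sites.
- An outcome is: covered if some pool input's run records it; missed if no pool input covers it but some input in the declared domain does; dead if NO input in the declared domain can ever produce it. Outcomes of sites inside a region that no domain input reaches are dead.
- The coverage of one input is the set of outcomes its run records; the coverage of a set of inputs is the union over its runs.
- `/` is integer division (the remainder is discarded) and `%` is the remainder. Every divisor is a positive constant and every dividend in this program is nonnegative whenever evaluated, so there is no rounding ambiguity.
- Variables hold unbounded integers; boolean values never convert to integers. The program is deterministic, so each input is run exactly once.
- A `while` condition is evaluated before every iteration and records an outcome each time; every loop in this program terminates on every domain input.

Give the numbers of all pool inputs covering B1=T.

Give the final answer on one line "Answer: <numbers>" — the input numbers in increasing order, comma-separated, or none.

input #1 (p=5, y=5): misses B1=T
input #2 (p=12, y=1): covers B1=T
input #3 (p=6, y=1): misses B1=T
input #4 (p=13, y=5): covers B1=T
input #5 (p=6, y=2): misses B1=T

Answer: 2, 4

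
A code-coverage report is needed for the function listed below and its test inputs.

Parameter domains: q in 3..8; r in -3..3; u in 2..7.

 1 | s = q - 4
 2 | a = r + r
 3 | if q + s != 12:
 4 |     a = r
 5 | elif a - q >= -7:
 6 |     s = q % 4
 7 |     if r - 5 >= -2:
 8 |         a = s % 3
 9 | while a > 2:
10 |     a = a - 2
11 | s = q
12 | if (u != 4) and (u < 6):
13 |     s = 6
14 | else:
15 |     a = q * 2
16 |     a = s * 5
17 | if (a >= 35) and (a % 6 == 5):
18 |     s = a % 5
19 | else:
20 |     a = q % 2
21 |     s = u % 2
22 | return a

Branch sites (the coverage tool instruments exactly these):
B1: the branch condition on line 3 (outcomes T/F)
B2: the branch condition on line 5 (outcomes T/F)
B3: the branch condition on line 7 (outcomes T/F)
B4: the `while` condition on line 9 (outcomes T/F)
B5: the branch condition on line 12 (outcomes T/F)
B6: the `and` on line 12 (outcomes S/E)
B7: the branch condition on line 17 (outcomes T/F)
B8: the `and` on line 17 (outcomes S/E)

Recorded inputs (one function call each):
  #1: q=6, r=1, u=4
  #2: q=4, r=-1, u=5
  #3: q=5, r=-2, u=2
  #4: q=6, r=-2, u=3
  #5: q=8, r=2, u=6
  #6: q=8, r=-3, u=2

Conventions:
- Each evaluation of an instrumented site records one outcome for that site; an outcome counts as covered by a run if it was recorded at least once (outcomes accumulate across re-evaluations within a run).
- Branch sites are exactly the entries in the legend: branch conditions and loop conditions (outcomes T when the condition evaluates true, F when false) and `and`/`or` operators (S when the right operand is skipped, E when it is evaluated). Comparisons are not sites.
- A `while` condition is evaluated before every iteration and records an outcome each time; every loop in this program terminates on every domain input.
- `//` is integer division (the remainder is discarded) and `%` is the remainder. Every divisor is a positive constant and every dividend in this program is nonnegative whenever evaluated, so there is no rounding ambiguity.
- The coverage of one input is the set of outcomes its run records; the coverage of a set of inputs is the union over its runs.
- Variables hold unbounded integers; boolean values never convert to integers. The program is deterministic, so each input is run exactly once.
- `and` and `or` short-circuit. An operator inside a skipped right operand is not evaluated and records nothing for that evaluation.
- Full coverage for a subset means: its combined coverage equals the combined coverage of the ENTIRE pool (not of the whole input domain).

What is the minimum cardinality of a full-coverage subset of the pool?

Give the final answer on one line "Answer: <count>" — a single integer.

input #1 (q=6, r=1, u=4): covers B1=T, B4=F, B5=F, B6=S, B7=F, B8=S
input #2 (q=4, r=-1, u=5): covers B1=T, B4=F, B5=T, B6=E, B7=F, B8=S
input #3 (q=5, r=-2, u=2): covers B1=T, B4=F, B5=T, B6=E, B7=F, B8=S
input #4 (q=6, r=-2, u=3): covers B1=T, B4=F, B5=T, B6=E, B7=F, B8=S
input #5 (q=8, r=2, u=6): covers B1=F, B2=T, B3=F, B4=T, B4=F, B5=F, B6=E, B7=F, B8=E
input #6 (q=8, r=-3, u=2): covers B1=F, B2=F, B4=F, B5=T, B6=E, B7=F, B8=S
together the pool reaches 14 outcomes: B1=T, B1=F, B2=T, B2=F, B3=F, B4=T, B4=F, B5=T, B5=F, B6=S, B6=E, B7=F, B8=S, B8=E
every size-1 subset falls short of the 14 outcomes (best: 9/14)
every size-2 subset falls short of the 14 outcomes (best: 12/14)
inputs {1, 5, 6} (size 3) cover everything; no size-3 subset with a lexicographically smaller index list covers all 14

Answer: 3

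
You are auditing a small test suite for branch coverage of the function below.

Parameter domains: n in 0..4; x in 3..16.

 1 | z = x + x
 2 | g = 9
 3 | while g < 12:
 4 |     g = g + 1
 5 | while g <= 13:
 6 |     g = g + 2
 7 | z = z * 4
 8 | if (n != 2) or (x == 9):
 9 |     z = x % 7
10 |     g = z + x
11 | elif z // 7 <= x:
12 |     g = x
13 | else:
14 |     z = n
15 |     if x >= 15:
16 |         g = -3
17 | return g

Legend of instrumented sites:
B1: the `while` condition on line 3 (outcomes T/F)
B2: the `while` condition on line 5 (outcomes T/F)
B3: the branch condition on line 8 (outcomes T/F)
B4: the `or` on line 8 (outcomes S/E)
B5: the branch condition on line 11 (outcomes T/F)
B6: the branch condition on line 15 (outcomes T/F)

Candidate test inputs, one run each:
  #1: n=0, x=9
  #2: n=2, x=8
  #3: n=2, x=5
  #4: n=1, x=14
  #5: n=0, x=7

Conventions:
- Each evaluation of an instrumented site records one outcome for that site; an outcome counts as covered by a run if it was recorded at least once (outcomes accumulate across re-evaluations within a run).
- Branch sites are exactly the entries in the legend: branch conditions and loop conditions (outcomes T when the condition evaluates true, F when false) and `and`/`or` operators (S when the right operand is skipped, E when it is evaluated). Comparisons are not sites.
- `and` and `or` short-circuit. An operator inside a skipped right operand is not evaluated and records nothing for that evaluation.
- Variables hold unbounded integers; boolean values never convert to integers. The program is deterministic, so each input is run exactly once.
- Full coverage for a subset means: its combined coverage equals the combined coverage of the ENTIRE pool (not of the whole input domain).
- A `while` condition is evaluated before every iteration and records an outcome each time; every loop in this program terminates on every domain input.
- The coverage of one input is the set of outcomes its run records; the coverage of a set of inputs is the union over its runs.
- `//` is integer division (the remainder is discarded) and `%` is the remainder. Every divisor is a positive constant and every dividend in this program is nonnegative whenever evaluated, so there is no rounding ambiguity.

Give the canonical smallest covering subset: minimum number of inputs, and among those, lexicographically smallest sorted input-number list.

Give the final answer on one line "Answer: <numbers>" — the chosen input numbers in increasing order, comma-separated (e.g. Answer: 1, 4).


test 1 (n=0, x=9) fires B1->T, B1->T, B1->T, B1->F, B2->T, B2->F, B4->S, B3->T; hits B1=T, B1=F, B2=T, B2=F, B3=T, B4=S
test 2 (n=2, x=8) fires B1->T, B1->T, B1->T, B1->F, B2->T, B2->F, B4->E, B3->F, B5->F, B6->F; hits B1=T, B1=F, B2=T, B2=F, B3=F, B4=E, B5=F, B6=F
test 3 (n=2, x=5) fires B1->T, B1->T, B1->T, B1->F, B2->T, B2->F, B4->E, B3->F, B5->T; hits B1=T, B1=F, B2=T, B2=F, B3=F, B4=E, B5=T
test 4 (n=1, x=14) fires B1->T, B1->T, B1->T, B1->F, B2->T, B2->F, B4->S, B3->T; hits B1=T, B1=F, B2=T, B2=F, B3=T, B4=S
test 5 (n=0, x=7) fires B1->T, B1->T, B1->T, B1->F, B2->T, B2->F, B4->S, B3->T; hits B1=T, B1=F, B2=T, B2=F, B3=T, B4=S
the full pool covers 11 outcomes: B1=T, B1=F, B2=T, B2=F, B3=T, B3=F, B4=S, B4=E, B5=T, B5=F, B6=F
size 1 is not enough: best union over all size-1 subsets is 8/11
size 2 is not enough: best union over all size-2 subsets is 10/11
the canonical winner is {1, 2, 3}: size 3, full 11-outcome coverage, earliest index list among size-3 covers
Answer: 1, 2, 3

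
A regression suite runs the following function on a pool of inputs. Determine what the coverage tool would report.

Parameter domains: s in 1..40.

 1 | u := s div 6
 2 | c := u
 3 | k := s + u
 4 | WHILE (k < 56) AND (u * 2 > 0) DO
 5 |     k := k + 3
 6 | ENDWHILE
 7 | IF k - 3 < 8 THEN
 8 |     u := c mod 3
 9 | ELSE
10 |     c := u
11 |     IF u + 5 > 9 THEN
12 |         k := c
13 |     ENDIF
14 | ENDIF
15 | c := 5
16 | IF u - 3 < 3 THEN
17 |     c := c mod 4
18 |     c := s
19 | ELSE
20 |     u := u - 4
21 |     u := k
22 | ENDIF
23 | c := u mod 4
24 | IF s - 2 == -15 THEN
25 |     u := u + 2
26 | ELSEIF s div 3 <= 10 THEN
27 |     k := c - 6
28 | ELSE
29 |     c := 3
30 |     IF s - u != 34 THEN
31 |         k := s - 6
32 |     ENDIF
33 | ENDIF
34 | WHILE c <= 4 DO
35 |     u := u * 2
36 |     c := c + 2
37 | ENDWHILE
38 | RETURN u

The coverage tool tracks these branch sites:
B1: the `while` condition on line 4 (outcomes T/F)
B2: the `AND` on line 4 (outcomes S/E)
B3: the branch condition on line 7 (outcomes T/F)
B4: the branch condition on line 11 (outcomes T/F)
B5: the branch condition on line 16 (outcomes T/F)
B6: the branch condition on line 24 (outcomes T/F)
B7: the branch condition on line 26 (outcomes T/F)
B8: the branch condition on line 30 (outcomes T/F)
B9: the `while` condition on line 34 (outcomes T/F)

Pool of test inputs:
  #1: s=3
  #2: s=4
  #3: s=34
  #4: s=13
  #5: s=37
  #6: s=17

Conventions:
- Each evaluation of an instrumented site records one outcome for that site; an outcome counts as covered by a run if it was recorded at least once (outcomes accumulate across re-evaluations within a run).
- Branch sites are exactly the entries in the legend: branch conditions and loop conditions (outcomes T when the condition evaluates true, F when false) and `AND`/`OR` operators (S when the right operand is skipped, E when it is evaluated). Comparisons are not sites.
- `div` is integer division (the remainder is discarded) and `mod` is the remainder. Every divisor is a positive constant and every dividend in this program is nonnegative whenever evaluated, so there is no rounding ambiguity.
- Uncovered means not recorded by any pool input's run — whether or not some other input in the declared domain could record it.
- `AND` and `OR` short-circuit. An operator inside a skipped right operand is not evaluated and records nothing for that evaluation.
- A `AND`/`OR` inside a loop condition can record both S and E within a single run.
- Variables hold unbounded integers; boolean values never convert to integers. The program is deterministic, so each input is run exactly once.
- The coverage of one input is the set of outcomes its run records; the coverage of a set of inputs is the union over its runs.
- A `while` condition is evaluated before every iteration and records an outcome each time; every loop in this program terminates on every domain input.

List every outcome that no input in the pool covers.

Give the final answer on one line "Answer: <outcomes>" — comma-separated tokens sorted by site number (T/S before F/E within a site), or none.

run #1 (s=3) records B1=F, B2=E, B3=T, B5=T, B6=F, B7=T, B9=T, B9=F
run #2 (s=4) records B1=F, B2=E, B3=T, B5=T, B6=F, B7=T, B9=T, B9=F
run #3 (s=34) records B1=T, B1=F, B2=S, B2=E, B3=F, B4=T, B5=T, B6=F, B7=F, B8=T, B9=T, B9=F
run #4 (s=13) records B1=T, B1=F, B2=S, B2=E, B3=F, B4=F, B5=T, B6=F, B7=T, B9=T, B9=F
run #5 (s=37) records B1=T, B1=F, B2=S, B2=E, B3=F, B4=T, B5=F, B6=F, B7=F, B8=T, B9=T, B9=F
run #6 (s=17) records B1=T, B1=F, B2=S, B2=E, B3=F, B4=F, B5=T, B6=F, B7=T, B9=T, B9=F
union over the pool: B1=T, B1=F, B2=S, B2=E, B3=T, B3=F, B4=T, B4=F, B5=T, B5=F, B6=F, B7=T, B7=F, B8=T, B9=T, B9=F
uncovered (2 of 18): B6=T, B8=F

Answer: B6=T, B8=F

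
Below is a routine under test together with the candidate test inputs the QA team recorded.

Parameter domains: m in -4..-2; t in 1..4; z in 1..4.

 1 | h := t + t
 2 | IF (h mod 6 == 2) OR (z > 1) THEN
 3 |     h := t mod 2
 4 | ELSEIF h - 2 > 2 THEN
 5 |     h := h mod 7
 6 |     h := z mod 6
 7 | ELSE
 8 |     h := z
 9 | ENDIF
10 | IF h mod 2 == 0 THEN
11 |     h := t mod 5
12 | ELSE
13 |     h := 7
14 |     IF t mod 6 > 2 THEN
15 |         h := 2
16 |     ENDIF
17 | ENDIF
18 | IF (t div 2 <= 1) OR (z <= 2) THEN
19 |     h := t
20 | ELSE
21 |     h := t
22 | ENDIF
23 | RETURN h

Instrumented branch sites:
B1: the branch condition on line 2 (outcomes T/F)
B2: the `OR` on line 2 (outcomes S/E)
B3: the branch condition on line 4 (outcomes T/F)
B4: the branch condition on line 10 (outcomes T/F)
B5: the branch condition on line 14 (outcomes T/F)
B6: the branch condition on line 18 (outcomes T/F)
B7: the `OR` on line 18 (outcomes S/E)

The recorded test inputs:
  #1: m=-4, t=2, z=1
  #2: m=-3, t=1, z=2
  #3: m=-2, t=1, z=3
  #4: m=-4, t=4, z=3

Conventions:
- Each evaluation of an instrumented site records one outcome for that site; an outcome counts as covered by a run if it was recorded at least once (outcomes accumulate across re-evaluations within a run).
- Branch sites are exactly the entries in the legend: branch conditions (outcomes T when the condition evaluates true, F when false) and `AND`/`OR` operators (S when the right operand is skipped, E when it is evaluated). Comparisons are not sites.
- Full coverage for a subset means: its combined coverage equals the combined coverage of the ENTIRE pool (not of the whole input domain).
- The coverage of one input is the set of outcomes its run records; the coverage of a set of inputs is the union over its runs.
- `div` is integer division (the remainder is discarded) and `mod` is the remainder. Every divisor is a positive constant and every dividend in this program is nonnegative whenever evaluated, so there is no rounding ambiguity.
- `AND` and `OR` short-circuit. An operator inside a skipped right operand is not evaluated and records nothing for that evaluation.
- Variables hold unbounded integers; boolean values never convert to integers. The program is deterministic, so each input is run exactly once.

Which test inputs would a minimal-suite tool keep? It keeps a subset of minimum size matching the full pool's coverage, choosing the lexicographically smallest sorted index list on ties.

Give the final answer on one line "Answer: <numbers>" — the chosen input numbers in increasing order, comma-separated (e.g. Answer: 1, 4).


test 1 (m=-4, t=2, z=1) fires B2->E, B1->F, B3->F, B4->F, B5->F, B7->S, B6->T; hits B1=F, B2=E, B3=F, B4=F, B5=F, B6=T, B7=S
test 2 (m=-3, t=1, z=2) fires B2->S, B1->T, B4->F, B5->F, B7->S, B6->T; hits B1=T, B2=S, B4=F, B5=F, B6=T, B7=S
test 3 (m=-2, t=1, z=3) fires B2->S, B1->T, B4->F, B5->F, B7->S, B6->T; hits B1=T, B2=S, B4=F, B5=F, B6=T, B7=S
test 4 (m=-4, t=4, z=3) fires B2->S, B1->T, B4->T, B7->E, B6->F; hits B1=T, B2=S, B4=T, B6=F, B7=E
the full pool covers 12 outcomes: B1=T, B1=F, B2=S, B2=E, B3=F, B4=T, B4=F, B5=F, B6=T, B6=F, B7=S, B7=E
no size-1 subset reaches all 12 outcomes (best union: 7/12)
the canonical winner is {1, 4}: size 2, full 12-outcome coverage, earliest index list among size-2 covers
Answer: 1, 4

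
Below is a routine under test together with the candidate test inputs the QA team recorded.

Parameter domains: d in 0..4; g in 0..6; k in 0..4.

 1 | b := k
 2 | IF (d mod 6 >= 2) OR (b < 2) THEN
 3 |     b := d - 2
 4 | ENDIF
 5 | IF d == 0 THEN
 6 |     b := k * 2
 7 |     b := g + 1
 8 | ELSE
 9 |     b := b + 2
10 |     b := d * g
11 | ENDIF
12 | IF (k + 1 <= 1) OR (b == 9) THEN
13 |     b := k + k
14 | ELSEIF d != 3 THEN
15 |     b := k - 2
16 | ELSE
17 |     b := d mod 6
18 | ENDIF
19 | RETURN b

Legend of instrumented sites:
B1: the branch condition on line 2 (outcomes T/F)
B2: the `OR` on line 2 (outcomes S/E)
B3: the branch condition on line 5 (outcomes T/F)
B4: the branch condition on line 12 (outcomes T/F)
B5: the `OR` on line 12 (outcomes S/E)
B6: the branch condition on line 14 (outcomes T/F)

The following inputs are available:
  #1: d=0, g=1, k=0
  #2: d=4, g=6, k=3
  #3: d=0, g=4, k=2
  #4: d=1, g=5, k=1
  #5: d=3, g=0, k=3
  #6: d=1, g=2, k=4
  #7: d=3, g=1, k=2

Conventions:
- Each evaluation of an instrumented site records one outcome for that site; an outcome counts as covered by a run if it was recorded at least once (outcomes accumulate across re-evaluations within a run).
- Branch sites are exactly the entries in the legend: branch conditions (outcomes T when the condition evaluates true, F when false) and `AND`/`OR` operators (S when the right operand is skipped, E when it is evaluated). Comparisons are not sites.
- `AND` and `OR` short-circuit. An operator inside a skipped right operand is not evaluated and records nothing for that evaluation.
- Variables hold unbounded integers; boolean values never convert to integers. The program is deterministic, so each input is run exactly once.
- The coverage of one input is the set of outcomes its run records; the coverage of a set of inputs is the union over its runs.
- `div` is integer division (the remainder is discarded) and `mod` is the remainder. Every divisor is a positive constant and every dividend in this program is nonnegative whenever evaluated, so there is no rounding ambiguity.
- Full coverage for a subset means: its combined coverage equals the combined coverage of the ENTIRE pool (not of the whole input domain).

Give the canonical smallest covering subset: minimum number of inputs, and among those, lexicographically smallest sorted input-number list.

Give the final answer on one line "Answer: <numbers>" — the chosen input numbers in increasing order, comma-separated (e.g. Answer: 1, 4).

input #1 (d=0, g=1, k=0): events B2->E, B1->T, B3->T, B5->S, B4->T; covers B1=T, B2=E, B3=T, B4=T, B5=S
input #2 (d=4, g=6, k=3): events B2->S, B1->T, B3->F, B5->E, B4->F, B6->T; covers B1=T, B2=S, B3=F, B4=F, B5=E, B6=T
input #3 (d=0, g=4, k=2): events B2->E, B1->F, B3->T, B5->E, B4->F, B6->T; covers B1=F, B2=E, B3=T, B4=F, B5=E, B6=T
input #4 (d=1, g=5, k=1): events B2->E, B1->T, B3->F, B5->E, B4->F, B6->T; covers B1=T, B2=E, B3=F, B4=F, B5=E, B6=T
input #5 (d=3, g=0, k=3): events B2->S, B1->T, B3->F, B5->E, B4->F, B6->F; covers B1=T, B2=S, B3=F, B4=F, B5=E, B6=F
input #6 (d=1, g=2, k=4): events B2->E, B1->F, B3->F, B5->E, B4->F, B6->T; covers B1=F, B2=E, B3=F, B4=F, B5=E, B6=T
input #7 (d=3, g=1, k=2): events B2->S, B1->T, B3->F, B5->E, B4->F, B6->F; covers B1=T, B2=S, B3=F, B4=F, B5=E, B6=F
union over all inputs: B1=T, B1=F, B2=S, B2=E, B3=T, B3=F, B4=T, B4=F, B5=S, B5=E, B6=T, B6=F (12 outcomes)
every size-1 subset falls short of the 12 outcomes (best: 6/12)
every size-2 subset falls short of the 12 outcomes (best: 10/12)
the canonical winner is {1, 3, 5}: size 3, full 12-outcome coverage, earliest index list among size-3 covers

Answer: 1, 3, 5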